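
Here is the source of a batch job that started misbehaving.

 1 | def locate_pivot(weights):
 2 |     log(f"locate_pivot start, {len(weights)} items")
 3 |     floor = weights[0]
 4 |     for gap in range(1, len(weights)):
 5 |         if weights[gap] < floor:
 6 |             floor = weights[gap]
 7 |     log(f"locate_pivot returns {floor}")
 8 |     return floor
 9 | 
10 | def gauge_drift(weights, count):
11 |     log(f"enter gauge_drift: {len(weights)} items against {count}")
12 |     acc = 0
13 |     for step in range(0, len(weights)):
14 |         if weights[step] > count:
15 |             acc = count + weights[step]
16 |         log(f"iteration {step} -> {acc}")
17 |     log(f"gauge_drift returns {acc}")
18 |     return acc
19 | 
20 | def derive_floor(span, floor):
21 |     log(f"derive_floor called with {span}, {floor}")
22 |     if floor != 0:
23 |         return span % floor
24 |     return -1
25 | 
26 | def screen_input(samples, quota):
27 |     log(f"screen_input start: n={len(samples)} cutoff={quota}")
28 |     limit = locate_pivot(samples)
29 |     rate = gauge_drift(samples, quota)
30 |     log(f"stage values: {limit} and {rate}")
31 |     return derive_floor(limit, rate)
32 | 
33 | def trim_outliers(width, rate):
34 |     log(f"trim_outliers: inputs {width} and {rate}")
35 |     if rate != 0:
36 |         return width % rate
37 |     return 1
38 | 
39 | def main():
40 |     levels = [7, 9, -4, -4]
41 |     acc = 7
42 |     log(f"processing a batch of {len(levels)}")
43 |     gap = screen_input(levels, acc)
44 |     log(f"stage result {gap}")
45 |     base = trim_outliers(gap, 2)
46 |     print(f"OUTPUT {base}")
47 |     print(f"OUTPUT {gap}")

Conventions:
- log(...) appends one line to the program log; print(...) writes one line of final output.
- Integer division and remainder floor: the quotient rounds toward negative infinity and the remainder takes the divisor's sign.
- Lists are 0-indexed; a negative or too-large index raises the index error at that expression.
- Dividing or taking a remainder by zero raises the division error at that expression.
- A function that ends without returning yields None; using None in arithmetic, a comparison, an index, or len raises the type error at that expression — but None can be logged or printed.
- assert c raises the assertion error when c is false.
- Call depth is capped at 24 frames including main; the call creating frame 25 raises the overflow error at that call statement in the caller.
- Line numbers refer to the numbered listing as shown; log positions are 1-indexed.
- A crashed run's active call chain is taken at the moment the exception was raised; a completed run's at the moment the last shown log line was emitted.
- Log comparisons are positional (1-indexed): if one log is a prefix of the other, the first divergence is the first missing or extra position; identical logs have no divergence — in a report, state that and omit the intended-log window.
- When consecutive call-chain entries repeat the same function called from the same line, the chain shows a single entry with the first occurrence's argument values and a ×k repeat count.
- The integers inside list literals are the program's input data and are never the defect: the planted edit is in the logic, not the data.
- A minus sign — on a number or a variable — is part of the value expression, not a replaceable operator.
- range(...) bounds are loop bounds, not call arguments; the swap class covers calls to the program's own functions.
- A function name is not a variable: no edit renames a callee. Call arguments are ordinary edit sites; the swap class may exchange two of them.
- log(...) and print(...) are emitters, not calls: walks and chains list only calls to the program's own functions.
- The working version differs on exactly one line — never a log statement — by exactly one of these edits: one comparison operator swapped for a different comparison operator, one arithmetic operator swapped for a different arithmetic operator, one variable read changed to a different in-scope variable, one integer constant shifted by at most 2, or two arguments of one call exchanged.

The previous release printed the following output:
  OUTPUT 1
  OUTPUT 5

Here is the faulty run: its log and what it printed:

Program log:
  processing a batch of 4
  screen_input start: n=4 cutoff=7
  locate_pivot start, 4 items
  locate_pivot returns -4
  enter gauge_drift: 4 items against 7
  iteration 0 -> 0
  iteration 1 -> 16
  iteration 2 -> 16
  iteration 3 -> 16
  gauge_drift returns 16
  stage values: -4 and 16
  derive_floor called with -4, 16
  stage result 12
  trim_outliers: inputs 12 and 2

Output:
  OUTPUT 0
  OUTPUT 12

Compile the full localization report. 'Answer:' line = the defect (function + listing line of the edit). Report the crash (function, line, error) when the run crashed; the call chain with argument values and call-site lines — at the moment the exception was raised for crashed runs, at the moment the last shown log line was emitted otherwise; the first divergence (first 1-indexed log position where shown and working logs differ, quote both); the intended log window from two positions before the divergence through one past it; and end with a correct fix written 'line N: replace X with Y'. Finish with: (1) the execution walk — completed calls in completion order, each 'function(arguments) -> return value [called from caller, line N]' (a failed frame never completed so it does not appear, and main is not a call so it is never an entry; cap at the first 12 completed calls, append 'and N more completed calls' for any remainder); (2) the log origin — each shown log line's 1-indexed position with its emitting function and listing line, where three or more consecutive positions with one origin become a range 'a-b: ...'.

Answer: the defect is in gauge_drift at line 15.
Core observation: The earliest visible damage is log position 7 — 'iteration 1 -> 16' rather than the intended 'iteration 1 -> 9'.
Call chain: main -> trim_outliers(12, 2) (called at line 45).
First divergence: position 7; shown 'iteration 1 -> 16' vs intended 'iteration 1 -> 9'.
Intended log window:
  5: enter gauge_drift: 4 items against 7
  6: iteration 0 -> 0
  7: iteration 1 -> 9
  8: iteration 2 -> 9
Execution walk:
  locate_pivot([7, 9, -4, -4]) -> -4  [called from screen_input, line 28]
  gauge_drift([7, 9, -4, -4], 7) -> 16  [called from screen_input, line 29]
  derive_floor(-4, 16) -> 12  [called from screen_input, line 31]
  screen_input([7, 9, -4, -4], 7) -> 12  [called from main, line 43]
  trim_outliers(12, 2) -> 0  [called from main, line 45]
Origin of each log line:
  1 — main, line 42
  2 — screen_input, line 27
  3 — locate_pivot, line 2
  4 — locate_pivot, line 7
  5 — gauge_drift, line 11
  6-9 — gauge_drift, line 16
  10 — gauge_drift, line 17
  11 — screen_input, line 30
  12 — derive_floor, line 21
  13 — main, line 44
  14 — trim_outliers, line 34
A correct fix: line 15: replace `count` with `acc`.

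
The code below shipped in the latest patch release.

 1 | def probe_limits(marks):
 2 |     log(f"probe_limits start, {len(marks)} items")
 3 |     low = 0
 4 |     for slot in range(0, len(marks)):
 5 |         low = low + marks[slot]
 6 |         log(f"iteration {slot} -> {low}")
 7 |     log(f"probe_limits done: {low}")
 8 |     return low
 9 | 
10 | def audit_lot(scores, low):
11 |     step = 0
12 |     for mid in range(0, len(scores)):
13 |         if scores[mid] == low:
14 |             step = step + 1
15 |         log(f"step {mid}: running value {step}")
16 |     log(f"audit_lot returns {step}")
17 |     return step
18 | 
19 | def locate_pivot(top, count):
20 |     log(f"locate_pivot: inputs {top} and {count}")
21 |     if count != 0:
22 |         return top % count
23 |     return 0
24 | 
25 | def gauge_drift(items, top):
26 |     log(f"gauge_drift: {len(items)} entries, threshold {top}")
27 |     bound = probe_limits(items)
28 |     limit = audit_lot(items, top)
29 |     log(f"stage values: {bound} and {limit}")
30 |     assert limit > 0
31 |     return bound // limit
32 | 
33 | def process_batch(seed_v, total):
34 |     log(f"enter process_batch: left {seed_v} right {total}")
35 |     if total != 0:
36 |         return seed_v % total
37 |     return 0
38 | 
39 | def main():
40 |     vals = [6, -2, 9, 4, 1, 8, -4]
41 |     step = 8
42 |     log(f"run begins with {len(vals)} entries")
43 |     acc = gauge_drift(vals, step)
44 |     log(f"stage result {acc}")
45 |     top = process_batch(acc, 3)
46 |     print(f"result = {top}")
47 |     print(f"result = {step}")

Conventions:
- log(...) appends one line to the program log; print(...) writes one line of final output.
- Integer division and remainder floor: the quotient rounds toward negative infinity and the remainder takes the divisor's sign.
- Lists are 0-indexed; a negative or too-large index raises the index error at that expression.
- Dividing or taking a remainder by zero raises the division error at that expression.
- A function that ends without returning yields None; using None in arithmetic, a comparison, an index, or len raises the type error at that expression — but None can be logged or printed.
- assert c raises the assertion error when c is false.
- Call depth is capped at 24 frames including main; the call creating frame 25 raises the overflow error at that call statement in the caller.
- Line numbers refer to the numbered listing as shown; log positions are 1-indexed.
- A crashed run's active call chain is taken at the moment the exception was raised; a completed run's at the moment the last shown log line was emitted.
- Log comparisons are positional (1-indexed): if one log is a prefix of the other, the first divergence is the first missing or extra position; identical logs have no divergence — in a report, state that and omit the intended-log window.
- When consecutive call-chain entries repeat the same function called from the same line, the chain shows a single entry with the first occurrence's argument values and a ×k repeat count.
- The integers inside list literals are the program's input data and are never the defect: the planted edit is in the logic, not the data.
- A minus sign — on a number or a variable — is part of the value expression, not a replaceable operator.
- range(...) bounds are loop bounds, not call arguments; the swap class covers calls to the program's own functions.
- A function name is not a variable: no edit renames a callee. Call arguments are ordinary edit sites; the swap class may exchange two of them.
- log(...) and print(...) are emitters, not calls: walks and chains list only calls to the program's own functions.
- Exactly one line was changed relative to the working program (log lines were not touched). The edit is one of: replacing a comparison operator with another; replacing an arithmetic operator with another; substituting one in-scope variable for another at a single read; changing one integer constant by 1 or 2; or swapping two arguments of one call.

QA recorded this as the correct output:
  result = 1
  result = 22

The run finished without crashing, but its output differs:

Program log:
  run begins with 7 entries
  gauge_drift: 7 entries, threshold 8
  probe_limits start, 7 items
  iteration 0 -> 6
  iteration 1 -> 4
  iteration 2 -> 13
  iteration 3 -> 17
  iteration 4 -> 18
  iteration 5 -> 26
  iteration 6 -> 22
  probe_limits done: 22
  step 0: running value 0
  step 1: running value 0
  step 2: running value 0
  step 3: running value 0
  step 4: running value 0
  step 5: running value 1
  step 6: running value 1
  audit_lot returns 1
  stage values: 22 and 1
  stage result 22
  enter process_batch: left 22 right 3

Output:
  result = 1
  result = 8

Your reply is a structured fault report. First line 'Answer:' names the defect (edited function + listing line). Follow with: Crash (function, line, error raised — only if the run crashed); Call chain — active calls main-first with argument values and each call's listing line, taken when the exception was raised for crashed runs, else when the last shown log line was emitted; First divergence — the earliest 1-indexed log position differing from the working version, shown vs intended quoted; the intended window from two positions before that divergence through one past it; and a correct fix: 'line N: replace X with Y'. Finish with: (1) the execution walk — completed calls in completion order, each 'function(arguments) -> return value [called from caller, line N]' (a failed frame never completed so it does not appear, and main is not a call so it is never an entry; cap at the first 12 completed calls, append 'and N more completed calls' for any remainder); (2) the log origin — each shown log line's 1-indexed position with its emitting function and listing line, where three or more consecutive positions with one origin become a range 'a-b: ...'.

Answer: the defect is in main at line 47.
Key fact: Every logged value matches the working version; the printed result is what differs.
Call chain: main -> process_batch(22, 3) (called at line 45).
First divergence: none — the logs agree in full.
Execution walk:
  probe_limits([6, -2, 9, 4, 1, 8, -4]) -> 22  [called from gauge_drift, line 27]
  audit_lot([6, -2, 9, 4, 1, 8, -4], 8) -> 1  [called from gauge_drift, line 28]
  gauge_drift([6, -2, 9, 4, 1, 8, -4], 8) -> 22  [called from main, line 43]
  process_batch(22, 3) -> 1  [called from main, line 45]
Origin of each log line:
  1: from main, line 42
  2: from gauge_drift, line 26
  3: from probe_limits, line 2
  4-10: from probe_limits, line 6
  11: from probe_limits, line 7
  12-18: from audit_lot, line 15
  19: from audit_lot, line 16
  20: from gauge_drift, line 29
  21: from main, line 44
  22: from process_batch, line 34
A correct fix: line 47: replace `step` with `acc`.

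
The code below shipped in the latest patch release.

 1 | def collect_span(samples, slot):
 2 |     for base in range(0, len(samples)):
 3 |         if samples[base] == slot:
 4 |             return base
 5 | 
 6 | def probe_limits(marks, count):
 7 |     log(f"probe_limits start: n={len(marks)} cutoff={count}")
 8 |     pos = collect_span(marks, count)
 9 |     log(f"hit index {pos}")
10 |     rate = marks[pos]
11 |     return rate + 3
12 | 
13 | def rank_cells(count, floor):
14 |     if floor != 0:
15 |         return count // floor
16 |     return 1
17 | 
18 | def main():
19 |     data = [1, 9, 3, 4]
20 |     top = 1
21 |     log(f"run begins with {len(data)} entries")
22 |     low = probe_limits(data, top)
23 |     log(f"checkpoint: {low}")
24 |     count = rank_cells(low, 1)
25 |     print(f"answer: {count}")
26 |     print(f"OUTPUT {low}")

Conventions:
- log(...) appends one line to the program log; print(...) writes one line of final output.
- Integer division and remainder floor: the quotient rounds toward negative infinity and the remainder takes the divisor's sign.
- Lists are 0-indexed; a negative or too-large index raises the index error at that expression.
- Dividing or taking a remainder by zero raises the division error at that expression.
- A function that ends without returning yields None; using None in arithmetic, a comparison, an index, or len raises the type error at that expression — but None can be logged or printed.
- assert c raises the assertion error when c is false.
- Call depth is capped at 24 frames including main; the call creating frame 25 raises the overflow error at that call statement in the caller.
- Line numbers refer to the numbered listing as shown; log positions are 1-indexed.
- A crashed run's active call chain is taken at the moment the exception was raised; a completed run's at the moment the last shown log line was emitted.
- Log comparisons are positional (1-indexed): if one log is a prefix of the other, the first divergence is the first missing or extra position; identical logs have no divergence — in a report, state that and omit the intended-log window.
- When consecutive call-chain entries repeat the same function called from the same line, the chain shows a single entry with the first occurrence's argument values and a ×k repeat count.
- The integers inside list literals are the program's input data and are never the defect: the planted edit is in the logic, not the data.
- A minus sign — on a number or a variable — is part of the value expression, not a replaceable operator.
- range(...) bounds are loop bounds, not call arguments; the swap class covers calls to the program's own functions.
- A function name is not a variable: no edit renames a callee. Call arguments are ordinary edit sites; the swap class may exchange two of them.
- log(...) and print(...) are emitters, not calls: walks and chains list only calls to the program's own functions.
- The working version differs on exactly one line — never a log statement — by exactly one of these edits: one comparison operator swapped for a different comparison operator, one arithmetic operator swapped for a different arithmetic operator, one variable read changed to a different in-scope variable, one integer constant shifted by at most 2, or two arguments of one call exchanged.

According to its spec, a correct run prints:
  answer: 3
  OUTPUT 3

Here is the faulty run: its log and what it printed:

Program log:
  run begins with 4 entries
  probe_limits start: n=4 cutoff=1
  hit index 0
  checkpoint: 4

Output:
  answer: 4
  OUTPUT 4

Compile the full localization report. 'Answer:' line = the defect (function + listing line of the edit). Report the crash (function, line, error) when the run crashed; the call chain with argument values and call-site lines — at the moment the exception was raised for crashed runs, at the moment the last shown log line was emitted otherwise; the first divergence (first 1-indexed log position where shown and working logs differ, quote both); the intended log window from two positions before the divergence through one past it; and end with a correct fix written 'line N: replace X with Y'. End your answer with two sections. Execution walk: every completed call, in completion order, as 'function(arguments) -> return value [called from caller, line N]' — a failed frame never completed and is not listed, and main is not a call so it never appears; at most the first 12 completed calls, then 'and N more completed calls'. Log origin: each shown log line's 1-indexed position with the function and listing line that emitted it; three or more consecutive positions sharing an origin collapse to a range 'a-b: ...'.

Answer: the defect is in probe_limits at line 11.
The tell: Position 4 is the first bad log line: 'checkpoint: 4' should read 'checkpoint: 3'.
Call chain: main.
First divergence: position 4 — shown 'checkpoint: 4', intended 'checkpoint: 3'.
Intended log window:
  2: probe_limits start: n=4 cutoff=1
  3: hit index 0
  4: checkpoint: 3
Execution walk:
  collect_span([1, 9, 3, 4], 1) -> 0  [called from probe_limits, line 8]
  probe_limits([1, 9, 3, 4], 1) -> 4  [called from main, line 22]
  rank_cells(4, 1) -> 4  [called from main, line 24]
Log line origins:
  1: from main, line 21
  2: from probe_limits, line 7
  3: from probe_limits, line 9
  4: from main, line 23
A correct fix: line 11: replace `+` with `*`.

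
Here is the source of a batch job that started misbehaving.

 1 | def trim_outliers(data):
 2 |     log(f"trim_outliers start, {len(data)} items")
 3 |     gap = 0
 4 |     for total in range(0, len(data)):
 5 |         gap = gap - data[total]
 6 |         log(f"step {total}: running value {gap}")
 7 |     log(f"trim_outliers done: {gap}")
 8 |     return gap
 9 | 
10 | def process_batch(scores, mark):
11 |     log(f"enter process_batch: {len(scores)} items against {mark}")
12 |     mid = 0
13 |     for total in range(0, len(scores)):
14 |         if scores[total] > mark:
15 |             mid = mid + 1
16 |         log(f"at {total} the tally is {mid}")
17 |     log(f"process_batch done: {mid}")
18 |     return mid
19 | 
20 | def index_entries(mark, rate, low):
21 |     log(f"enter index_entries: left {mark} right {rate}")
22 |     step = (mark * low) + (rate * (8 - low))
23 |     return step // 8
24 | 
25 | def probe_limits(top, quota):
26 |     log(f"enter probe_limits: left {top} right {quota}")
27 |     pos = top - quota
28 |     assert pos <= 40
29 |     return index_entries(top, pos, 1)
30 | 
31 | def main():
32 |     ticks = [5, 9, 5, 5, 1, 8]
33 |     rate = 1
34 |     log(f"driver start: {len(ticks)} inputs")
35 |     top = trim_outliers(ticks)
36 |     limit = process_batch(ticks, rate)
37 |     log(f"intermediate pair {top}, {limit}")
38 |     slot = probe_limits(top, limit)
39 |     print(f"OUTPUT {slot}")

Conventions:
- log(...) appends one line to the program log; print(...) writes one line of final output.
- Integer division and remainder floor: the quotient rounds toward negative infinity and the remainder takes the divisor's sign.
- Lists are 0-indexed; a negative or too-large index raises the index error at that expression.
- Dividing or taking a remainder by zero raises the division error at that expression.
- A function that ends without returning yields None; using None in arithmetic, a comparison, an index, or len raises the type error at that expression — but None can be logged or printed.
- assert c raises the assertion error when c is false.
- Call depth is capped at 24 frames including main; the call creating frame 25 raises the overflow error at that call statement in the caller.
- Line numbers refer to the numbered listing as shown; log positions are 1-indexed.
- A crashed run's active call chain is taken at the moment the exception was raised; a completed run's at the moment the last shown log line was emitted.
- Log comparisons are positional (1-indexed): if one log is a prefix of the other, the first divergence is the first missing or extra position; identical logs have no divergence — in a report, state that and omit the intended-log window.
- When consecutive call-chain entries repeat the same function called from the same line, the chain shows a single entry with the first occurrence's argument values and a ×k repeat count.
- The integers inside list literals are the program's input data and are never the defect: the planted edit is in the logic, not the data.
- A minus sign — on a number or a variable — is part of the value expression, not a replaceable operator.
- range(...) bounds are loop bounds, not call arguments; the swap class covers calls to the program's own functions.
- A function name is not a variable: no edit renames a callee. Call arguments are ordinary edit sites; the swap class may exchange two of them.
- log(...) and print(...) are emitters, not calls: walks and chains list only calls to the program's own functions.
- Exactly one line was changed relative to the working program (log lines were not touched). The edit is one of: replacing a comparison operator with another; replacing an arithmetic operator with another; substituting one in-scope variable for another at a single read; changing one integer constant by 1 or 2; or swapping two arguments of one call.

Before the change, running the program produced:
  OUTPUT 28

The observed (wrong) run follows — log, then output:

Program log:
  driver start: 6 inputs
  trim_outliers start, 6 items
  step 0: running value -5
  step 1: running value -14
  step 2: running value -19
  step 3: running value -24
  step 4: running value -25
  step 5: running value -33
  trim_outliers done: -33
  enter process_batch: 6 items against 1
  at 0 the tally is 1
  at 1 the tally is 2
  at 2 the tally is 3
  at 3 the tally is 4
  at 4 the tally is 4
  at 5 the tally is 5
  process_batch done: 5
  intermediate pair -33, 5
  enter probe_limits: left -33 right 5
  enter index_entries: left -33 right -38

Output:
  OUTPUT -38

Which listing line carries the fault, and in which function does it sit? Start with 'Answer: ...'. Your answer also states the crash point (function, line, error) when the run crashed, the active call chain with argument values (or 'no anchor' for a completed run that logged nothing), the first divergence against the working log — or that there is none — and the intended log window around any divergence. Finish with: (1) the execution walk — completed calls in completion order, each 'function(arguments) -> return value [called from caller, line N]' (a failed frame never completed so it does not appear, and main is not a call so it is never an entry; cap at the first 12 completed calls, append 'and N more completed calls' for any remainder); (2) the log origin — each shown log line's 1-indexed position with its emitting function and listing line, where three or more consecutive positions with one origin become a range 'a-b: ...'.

Answer: the defect is in trim_outliers at line 5.
Core observation: At log position 3 the runs split — shown 'step 0: running value -5', but the working version logs 'step 0: running value 5'.
Call chain: main -> probe_limits(-33, 5) (called at line 38) -> index_entries(-33, -38, 1) (called at line 29).
First divergence: position 3; shown 'step 0: running value -5' vs intended 'step 0: running value 5'.
Intended log window:
  1: driver start: 6 inputs
  2: trim_outliers start, 6 items
  3: step 0: running value 5
  4: step 1: running value 14
Execution walk:
  trim_outliers([5, 9, 5, 5, 1, 8]) -> -33  [called from main, line 35]
  process_batch([5, 9, 5, 5, 1, 8], 1) -> 5  [called from main, line 36]
  index_entries(-33, -38, 1) -> -38  [called from probe_limits, line 29]
  probe_limits(-33, 5) -> -38  [called from main, line 38]
Log line origins:
  1: from main, line 34
  2: from trim_outliers, line 2
  3-8: from trim_outliers, line 6
  9: from trim_outliers, line 7
  10: from process_batch, line 11
  11-16: from process_batch, line 16
  17: from process_batch, line 17
  18: from main, line 37
  19: from probe_limits, line 26
  20: from index_entries, line 21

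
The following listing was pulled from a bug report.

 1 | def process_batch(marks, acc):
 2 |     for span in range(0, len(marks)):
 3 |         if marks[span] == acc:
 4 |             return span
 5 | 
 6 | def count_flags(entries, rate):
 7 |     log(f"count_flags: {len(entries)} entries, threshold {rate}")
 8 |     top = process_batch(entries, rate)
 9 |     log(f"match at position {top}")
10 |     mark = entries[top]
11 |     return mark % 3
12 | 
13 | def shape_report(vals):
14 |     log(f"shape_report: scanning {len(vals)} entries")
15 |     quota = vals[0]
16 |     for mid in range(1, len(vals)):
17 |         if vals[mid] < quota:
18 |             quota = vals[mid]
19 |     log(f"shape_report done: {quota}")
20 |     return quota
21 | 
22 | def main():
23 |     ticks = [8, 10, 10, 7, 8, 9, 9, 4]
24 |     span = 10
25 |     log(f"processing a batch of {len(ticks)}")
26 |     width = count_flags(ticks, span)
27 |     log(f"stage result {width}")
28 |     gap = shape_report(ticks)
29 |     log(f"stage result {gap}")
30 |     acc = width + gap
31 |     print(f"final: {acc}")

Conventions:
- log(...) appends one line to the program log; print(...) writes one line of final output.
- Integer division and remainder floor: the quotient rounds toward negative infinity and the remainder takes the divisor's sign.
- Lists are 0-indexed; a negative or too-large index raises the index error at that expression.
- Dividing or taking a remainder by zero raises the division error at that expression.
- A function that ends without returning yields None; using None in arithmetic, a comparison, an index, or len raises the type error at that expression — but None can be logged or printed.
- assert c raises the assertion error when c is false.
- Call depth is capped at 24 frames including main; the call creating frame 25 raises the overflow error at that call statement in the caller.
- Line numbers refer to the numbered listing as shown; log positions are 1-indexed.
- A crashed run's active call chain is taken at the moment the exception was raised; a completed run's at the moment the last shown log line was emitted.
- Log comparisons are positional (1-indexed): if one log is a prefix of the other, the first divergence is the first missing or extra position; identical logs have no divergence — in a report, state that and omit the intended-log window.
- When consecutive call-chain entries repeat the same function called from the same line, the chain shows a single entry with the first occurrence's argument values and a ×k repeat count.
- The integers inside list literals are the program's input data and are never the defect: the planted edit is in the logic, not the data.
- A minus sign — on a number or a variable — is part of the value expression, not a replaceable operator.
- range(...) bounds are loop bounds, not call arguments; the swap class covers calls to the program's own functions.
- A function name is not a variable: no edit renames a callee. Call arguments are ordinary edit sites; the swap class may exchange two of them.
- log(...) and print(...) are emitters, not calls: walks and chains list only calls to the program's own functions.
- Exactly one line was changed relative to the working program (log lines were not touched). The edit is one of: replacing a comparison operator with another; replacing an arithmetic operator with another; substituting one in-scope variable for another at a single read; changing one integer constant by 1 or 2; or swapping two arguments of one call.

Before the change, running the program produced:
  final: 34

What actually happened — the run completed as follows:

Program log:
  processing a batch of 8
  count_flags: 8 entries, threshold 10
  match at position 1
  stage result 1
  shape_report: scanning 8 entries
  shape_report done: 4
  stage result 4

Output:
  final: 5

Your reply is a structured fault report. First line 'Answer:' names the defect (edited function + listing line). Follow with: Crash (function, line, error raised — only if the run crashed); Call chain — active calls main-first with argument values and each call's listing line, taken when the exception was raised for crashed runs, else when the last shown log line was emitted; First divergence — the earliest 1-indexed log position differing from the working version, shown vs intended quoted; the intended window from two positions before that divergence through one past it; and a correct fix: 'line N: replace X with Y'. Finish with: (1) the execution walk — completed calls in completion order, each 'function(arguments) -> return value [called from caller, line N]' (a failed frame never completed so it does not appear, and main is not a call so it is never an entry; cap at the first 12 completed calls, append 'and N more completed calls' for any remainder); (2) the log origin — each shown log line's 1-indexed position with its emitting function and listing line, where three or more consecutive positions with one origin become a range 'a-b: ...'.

Answer: the defect is in count_flags at line 11.
The tell: Position 4 is the first bad log line: 'stage result 1' should read 'stage result 30'.
Call chain: main.
First divergence: position 4 — shown 'stage result 1', intended 'stage result 30'.
Intended log window:
  2: count_flags: 8 entries, threshold 10
  3: match at position 1
  4: stage result 30
  5: shape_report: scanning 8 entries
Execution walk:
  process_batch([8, 10, 10, 7, 8, 9, 9, 4], 10) -> 1  [called from count_flags, line 8]
  count_flags([8, 10, 10, 7, 8, 9, 9, 4], 10) -> 1  [called from main, line 26]
  shape_report([8, 10, 10, 7, 8, 9, 9, 4]) -> 4  [called from main, line 28]
Log origins:
  1: emitted by main (line 25)
  2: emitted by count_flags (line 7)
  3: emitted by count_flags (line 9)
  4: emitted by main (line 27)
  5: emitted by shape_report (line 14)
  6: emitted by shape_report (line 19)
  7: emitted by main (line 29)
A correct fix: line 11: replace `%` with `*`.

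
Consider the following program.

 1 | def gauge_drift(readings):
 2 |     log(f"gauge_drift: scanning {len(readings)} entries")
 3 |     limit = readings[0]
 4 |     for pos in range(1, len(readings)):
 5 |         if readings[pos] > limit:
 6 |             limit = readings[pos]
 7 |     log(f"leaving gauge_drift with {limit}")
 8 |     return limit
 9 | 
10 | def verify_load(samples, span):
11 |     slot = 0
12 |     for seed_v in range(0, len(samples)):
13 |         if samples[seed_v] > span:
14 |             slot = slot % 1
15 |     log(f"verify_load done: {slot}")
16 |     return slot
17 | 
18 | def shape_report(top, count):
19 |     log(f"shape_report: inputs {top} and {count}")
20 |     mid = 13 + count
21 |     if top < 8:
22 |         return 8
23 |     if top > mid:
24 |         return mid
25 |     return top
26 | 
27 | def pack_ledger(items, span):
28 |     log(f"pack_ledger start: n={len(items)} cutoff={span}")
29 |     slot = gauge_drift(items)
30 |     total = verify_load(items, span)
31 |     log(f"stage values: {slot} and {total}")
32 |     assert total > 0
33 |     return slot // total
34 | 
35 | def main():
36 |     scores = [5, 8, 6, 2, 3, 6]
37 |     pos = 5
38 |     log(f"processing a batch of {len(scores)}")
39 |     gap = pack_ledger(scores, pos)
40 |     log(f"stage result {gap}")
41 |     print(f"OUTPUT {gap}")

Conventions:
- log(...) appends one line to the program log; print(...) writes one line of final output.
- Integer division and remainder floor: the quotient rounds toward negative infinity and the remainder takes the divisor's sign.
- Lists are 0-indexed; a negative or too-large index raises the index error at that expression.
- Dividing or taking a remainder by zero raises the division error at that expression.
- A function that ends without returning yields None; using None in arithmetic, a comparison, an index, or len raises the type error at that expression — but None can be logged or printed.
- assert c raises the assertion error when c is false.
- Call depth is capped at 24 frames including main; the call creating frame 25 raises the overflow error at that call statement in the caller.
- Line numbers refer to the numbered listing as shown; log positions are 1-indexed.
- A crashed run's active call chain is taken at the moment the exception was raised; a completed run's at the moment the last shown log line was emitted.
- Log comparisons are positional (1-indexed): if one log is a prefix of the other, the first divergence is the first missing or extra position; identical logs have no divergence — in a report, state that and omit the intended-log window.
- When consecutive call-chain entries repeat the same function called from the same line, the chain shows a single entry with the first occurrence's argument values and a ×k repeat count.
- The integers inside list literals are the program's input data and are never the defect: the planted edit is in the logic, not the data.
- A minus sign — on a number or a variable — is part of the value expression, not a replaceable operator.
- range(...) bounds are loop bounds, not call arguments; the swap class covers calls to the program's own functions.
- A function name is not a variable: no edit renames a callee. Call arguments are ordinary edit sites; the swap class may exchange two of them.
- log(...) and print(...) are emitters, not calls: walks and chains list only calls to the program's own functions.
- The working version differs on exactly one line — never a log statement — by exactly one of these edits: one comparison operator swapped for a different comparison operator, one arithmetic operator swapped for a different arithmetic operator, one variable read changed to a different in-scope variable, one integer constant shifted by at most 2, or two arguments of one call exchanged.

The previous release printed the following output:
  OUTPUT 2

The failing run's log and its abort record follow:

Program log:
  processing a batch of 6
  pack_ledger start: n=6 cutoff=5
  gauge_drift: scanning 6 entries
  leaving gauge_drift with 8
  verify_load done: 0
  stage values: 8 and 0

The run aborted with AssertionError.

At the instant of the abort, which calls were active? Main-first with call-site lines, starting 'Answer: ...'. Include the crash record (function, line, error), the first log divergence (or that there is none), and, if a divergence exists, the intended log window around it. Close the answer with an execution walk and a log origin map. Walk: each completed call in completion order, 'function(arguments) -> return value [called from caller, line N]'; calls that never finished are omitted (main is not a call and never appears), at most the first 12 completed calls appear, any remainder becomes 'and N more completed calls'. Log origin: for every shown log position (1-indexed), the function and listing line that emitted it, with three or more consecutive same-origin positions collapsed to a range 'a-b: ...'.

Answer: main -> pack_ledger (called at line 39).
Core observation: The log first diverges at position 5: the faulty run prints 'verify_load done: 0' where the working version prints 'verify_load done: 3'.
Crash: pack_ledger, line 32, AssertionError.
First divergence: position 5 — the shown line 'verify_load done: 0' should read 'verify_load done: 3'.
Intended log window:
  3: gauge_drift: scanning 6 entries
  4: leaving gauge_drift with 8
  5: verify_load done: 3
  6: stage values: 8 and 3
Execution walk:
  gauge_drift([5, 8, 6, 2, 3, 6]) -> 8  [called from pack_ledger, line 29]
  verify_load([5, 8, 6, 2, 3, 6], 5) -> 0  [called from pack_ledger, line 30]
Log origin:
  1 — main, line 38
  2 — pack_ledger, line 28
  3 — gauge_drift, line 2
  4 — gauge_drift, line 7
  5 — verify_load, line 15
  6 — pack_ledger, line 31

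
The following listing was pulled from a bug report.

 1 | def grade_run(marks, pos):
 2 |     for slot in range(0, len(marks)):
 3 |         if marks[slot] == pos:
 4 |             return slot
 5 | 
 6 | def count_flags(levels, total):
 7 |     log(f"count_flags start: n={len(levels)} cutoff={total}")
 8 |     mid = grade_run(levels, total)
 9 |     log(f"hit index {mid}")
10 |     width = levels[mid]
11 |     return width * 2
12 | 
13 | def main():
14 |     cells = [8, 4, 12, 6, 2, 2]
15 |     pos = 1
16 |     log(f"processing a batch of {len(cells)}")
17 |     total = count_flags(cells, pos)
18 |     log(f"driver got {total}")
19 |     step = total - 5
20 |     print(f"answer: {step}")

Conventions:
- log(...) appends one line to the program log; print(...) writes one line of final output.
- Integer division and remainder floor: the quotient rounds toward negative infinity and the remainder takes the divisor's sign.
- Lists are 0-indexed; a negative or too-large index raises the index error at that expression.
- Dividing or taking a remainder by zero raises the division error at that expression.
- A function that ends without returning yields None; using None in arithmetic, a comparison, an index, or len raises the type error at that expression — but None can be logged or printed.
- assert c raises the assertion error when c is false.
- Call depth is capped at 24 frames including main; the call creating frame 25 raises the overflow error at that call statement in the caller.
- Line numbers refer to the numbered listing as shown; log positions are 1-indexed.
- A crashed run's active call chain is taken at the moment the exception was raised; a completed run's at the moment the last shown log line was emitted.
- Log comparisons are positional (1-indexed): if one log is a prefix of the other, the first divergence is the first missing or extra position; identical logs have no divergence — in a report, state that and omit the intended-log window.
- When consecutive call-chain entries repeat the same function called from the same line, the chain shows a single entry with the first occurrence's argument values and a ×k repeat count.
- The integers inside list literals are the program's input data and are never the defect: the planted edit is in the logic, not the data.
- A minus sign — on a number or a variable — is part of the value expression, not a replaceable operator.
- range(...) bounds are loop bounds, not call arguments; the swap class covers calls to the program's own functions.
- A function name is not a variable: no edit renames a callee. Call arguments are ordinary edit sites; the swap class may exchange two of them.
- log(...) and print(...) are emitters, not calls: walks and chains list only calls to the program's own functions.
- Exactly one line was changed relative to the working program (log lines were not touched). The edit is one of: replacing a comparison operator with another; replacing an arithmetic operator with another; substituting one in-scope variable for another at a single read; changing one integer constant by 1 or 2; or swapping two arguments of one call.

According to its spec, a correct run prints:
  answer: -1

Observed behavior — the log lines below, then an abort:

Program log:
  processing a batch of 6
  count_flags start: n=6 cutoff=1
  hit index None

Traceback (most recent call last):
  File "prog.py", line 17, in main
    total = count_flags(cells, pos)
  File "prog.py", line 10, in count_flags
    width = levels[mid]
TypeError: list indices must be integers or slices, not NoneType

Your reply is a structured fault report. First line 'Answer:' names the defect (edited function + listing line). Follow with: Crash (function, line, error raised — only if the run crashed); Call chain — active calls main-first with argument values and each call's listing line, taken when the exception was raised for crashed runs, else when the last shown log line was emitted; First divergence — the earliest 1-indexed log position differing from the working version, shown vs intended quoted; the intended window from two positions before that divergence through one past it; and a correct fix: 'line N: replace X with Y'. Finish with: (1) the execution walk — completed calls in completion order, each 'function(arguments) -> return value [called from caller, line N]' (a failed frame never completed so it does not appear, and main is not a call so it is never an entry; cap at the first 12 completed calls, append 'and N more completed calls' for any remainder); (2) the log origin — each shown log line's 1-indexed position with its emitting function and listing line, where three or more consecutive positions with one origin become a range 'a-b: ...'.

Answer: the defect is in main at line 15.
Key fact: The earliest visible damage is log position 2 — 'count_flags start: n=6 cutoff=1' rather than the intended 'count_flags start: n=6 cutoff=2'.
Crash: count_flags, line 10, TypeError.
Call chain: main -> count_flags([8, 4, 12, 6, 2, 2], 1) (called at line 17).
First divergence: at position 2 the run shows 'count_flags start: n=6 cutoff=1' where the working version logs 'count_flags start: n=6 cutoff=2'.
Intended log window:
  1: processing a batch of 6
  2: count_flags start: n=6 cutoff=2
  3: hit index 4
Execution walk:
  grade_run([8, 4, 12, 6, 2, 2], 1) -> None  [called from count_flags, line 8]
Log origins:
  1: logged in main at line 16
  2: logged in count_flags at line 7
  3: logged in count_flags at line 9
A correct fix: line 15: replace `1` with `2`.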